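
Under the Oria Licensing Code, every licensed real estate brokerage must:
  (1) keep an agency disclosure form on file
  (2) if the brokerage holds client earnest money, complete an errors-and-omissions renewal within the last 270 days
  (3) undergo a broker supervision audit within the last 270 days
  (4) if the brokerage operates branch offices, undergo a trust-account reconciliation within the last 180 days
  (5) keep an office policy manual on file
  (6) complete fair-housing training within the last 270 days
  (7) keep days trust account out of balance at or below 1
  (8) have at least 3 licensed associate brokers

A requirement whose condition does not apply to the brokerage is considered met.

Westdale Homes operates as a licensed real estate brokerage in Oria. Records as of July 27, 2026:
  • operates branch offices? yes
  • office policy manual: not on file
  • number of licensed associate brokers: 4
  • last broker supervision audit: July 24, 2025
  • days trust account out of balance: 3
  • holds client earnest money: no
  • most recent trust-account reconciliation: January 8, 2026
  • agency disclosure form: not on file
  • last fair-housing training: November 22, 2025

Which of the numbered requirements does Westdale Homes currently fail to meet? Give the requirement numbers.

1. agency disclosure form absent → not met
2. condition 'holds client earnest money' does not hold → requirement n/a → met
3. broker supervision audit 368 days ago vs limit 270 → not met
4. condition 'operates branch offices' holds; trust-account reconciliation 200 days ago vs limit 180 → not met
5. office policy manual absent → not met
6. fair-housing training 247 days ago vs limit 270 → met
7. days trust account out of balance 3 > 1 → not met
8. licensed associate brokers 4 ≥ 3 → met
Not met: 1, 3, 4, 5, 7

1, 3, 4, 5, 7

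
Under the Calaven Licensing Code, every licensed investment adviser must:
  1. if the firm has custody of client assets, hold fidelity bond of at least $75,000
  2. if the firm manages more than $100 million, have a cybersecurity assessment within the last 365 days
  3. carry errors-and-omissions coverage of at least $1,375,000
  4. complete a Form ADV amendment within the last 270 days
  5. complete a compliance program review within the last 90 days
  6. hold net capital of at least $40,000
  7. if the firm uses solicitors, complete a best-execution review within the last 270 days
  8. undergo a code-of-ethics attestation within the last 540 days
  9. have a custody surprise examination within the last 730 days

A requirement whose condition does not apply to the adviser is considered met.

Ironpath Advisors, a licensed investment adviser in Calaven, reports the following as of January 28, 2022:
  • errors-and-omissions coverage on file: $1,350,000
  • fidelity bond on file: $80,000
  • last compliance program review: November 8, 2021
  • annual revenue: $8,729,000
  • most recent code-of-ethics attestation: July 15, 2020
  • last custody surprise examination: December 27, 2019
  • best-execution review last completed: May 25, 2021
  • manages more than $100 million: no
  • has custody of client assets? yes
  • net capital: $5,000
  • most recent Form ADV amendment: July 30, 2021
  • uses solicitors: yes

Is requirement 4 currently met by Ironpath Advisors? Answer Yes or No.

Yes

4. Form ADV amendment 182 days ago vs limit 270 → met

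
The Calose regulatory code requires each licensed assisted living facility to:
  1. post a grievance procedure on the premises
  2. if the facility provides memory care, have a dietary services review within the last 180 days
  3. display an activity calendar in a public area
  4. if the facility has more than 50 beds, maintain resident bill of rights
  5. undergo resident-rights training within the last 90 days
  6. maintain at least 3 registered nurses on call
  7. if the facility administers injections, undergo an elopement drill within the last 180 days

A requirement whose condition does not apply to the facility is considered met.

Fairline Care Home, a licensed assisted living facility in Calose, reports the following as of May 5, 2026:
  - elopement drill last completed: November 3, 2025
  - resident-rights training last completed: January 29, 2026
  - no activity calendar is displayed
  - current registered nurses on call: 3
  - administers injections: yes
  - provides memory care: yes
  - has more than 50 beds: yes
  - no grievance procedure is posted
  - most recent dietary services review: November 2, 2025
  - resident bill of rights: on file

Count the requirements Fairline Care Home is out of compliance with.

5

1. grievance procedure absent → not met
2. condition 'provides memory care' holds; dietary services review 184 days ago vs limit 180 → not met
3. activity calendar absent → not met
4. condition 'has more than 50 beds' holds; resident bill of rights present → met
5. resident-rights training 96 days ago vs limit 90 → not met
6. registered nurses on call 3 ≥ 3 → met
7. condition 'administers injections' holds; elopement drill 183 days ago vs limit 180 → not met
Not met: 5 of 7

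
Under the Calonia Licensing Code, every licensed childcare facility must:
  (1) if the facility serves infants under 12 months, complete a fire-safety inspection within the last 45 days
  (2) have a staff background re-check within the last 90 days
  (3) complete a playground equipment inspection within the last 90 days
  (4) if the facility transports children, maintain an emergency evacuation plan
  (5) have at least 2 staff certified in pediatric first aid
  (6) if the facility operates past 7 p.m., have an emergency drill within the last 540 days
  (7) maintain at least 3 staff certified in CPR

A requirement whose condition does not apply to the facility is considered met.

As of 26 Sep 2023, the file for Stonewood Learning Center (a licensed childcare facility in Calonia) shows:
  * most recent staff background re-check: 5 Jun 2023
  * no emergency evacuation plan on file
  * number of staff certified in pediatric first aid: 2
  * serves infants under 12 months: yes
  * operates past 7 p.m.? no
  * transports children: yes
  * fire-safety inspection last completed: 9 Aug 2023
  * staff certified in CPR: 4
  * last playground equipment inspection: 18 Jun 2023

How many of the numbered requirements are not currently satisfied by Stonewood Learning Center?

4

1. condition 'serves infants under 12 months' holds; fire-safety inspection 48 days ago vs limit 45 → not met
2. staff background re-check 113 days ago vs limit 90 → not met
3. playground equipment inspection 100 days ago vs limit 90 → not met
4. condition 'transports children' holds; emergency evacuation plan absent → not met
5. staff certified in pediatric first aid 2 ≥ 2 → met
6. condition 'operates past 7 p.m.' does not hold → requirement n/a → met
7. staff certified in CPR 4 ≥ 3 → met
Not met: 4 of 7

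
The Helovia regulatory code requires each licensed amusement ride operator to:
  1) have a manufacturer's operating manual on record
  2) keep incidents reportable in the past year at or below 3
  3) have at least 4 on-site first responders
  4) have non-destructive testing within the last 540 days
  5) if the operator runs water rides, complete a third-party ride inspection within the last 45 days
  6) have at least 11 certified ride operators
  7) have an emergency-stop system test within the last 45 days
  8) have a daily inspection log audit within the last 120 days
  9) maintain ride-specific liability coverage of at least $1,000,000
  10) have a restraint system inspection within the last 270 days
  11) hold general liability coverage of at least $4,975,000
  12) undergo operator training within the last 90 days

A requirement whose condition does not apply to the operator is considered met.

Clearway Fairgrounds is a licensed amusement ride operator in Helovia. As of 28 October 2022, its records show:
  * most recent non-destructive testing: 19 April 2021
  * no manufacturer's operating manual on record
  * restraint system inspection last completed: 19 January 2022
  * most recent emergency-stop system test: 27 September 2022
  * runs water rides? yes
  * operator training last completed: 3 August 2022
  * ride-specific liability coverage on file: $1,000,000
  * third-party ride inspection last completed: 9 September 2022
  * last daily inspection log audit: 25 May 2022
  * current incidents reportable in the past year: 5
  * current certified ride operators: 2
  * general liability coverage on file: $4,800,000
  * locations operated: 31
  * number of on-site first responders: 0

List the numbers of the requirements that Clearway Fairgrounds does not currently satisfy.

1. manufacturer's operating manual absent → not met
2. incidents reportable in the past year 5 > 3 → not met
3. on-site first responders 0 < 4 → not met
4. non-destructive testing 557 days ago vs limit 540 → not met
5. condition 'runs water rides' holds; third-party ride inspection 49 days ago vs limit 45 → not met
6. certified ride operators 2 < 11 → not met
7. emergency-stop system test 31 days ago vs limit 45 → met
8. daily inspection log audit 156 days ago vs limit 120 → not met
9. ride-specific liability coverage $1,000,000 ≥ $1,000,000 → met
10. restraint system inspection 282 days ago vs limit 270 → not met
11. general liability coverage $4,800,000 < $4,975,000 → not met
12. operator training 86 days ago vs limit 90 → met
Not met: 1, 2, 3, 4, 5, 6, 8, 10, 11

1, 2, 3, 4, 5, 6, 8, 10, 11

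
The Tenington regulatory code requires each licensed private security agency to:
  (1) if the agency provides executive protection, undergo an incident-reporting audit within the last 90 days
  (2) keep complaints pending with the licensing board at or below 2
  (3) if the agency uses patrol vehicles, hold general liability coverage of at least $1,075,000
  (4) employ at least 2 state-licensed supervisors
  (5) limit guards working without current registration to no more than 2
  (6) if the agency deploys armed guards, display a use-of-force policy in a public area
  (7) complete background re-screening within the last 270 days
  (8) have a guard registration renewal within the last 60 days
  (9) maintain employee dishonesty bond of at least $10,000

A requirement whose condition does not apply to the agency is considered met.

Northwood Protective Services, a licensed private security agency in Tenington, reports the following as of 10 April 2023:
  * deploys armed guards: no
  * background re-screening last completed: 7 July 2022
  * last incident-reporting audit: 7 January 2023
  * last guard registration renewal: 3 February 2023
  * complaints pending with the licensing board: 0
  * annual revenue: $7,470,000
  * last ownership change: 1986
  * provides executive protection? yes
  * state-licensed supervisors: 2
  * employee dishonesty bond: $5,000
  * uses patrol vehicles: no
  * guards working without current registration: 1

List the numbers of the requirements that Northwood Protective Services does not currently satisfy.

1, 7, 8, 9

1. condition 'provides executive protection' holds; incident-reporting audit 93 days ago vs limit 90 → not met
2. complaints pending with the licensing board 0 ≤ 2 → met
3. condition 'uses patrol vehicles' does not hold → requirement n/a → met
4. state-licensed supervisors 2 ≥ 2 → met
5. guards working without current registration 1 ≤ 2 → met
6. condition 'deploys armed guards' does not hold → requirement n/a → met
7. background re-screening 277 days ago vs limit 270 → not met
8. guard registration renewal 66 days ago vs limit 60 → not met
9. employee dishonesty bond $5,000 < $10,000 → not met
Not met: 1, 7, 8, 9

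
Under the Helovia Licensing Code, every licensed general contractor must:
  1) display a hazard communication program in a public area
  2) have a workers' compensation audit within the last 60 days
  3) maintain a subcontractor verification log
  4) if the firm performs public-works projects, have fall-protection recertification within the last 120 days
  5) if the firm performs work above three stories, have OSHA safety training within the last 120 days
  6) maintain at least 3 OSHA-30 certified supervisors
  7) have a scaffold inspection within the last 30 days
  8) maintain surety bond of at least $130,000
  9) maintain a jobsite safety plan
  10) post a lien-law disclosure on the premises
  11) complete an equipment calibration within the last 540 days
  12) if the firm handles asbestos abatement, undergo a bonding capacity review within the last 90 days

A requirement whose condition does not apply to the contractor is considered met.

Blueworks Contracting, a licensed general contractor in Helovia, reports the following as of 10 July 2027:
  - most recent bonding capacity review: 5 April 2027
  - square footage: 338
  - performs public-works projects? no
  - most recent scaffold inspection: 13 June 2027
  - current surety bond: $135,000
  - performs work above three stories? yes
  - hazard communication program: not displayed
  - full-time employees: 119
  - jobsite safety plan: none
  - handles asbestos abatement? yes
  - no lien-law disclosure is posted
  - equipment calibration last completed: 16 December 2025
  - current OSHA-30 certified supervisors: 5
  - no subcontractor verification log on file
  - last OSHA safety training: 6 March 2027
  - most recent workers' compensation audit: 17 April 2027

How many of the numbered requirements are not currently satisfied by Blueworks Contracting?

8

1. hazard communication program absent → not met
2. workers' compensation audit 84 days ago vs limit 60 → not met
3. subcontractor verification log absent → not met
4. condition 'performs public-works projects' does not hold → requirement n/a → met
5. condition 'performs work above three stories' holds; OSHA safety training 126 days ago vs limit 120 → not met
6. OSHA-30 certified supervisors 5 ≥ 3 → met
7. scaffold inspection 27 days ago vs limit 30 → met
8. surety bond $135,000 ≥ $130,000 → met
9. jobsite safety plan absent → not met
10. lien-law disclosure absent → not met
11. equipment calibration 571 days ago vs limit 540 → not met
12. condition 'handles asbestos abatement' holds; bonding capacity review 96 days ago vs limit 90 → not met
Not met: 8 of 12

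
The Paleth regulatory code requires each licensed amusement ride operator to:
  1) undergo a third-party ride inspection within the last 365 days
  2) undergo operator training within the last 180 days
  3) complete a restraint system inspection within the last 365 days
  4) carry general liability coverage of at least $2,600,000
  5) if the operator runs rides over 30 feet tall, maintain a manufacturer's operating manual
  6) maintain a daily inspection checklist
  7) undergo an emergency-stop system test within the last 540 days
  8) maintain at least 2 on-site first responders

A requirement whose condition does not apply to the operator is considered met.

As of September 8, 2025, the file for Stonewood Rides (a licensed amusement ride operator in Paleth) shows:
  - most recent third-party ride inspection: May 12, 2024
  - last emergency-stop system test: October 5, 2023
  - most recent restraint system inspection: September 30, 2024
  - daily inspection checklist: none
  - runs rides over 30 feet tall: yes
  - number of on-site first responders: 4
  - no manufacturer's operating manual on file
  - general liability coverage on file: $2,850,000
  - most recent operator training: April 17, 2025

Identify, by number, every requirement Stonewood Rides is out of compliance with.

1. third-party ride inspection 484 days ago vs limit 365 → not met
2. operator training 144 days ago vs limit 180 → met
3. restraint system inspection 343 days ago vs limit 365 → met
4. general liability coverage $2,850,000 ≥ $2,600,000 → met
5. condition 'runs rides over 30 feet tall' holds; manufacturer's operating manual absent → not met
6. daily inspection checklist absent → not met
7. emergency-stop system test 704 days ago vs limit 540 → not met
8. on-site first responders 4 ≥ 2 → met
Not met: 1, 5, 6, 7

1, 5, 6, 7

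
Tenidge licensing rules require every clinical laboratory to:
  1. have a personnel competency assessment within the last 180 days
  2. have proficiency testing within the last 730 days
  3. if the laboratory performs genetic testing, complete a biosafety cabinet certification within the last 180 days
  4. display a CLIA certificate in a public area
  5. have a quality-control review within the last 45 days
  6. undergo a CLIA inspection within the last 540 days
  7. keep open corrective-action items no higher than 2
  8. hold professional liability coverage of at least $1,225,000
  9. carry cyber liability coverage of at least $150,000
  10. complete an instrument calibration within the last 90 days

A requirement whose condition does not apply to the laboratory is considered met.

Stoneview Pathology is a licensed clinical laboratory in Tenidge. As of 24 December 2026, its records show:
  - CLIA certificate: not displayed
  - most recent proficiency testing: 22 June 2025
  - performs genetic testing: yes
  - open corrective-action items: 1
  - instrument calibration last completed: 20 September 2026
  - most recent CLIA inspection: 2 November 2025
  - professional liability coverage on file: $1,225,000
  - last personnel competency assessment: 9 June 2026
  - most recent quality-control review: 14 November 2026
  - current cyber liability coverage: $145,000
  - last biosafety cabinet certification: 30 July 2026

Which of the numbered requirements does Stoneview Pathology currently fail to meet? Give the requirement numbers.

1, 4, 9, 10

1. personnel competency assessment 198 days ago vs limit 180 → not met
2. proficiency testing 550 days ago vs limit 730 → met
3. condition 'performs genetic testing' holds; biosafety cabinet certification 147 days ago vs limit 180 → met
4. CLIA certificate absent → not met
5. quality-control review 40 days ago vs limit 45 → met
6. CLIA inspection 417 days ago vs limit 540 → met
7. open corrective-action items 1 ≤ 2 → met
8. professional liability coverage $1,225,000 ≥ $1,225,000 → met
9. cyber liability coverage $145,000 < $150,000 → not met
10. instrument calibration 95 days ago vs limit 90 → not met
Not met: 1, 4, 9, 10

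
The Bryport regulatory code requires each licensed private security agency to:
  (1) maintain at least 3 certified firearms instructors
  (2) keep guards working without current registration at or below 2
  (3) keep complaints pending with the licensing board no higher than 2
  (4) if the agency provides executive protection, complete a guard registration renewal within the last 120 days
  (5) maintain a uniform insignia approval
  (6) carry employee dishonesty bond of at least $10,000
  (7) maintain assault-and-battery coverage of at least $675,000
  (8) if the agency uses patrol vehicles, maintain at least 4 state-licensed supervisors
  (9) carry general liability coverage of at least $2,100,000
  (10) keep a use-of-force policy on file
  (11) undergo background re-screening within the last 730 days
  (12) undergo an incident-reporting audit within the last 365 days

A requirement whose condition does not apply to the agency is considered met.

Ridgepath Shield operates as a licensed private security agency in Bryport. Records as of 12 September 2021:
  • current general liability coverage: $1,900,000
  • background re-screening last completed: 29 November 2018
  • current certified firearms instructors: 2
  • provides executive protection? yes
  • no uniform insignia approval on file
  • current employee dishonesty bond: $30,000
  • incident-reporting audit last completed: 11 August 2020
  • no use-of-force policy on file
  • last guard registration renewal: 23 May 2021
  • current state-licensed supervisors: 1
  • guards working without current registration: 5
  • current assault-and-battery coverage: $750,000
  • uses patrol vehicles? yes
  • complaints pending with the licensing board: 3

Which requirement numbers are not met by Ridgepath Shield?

1. certified firearms instructors 2 < 3 → not met
2. guards working without current registration 5 > 2 → not met
3. complaints pending with the licensing board 3 > 2 → not met
4. condition 'provides executive protection' holds; guard registration renewal 112 days ago vs limit 120 → met
5. uniform insignia approval absent → not met
6. employee dishonesty bond $30,000 ≥ $10,000 → met
7. assault-and-battery coverage $750,000 ≥ $675,000 → met
8. condition 'uses patrol vehicles' holds; state-licensed supervisors 1 < 4 → not met
9. general liability coverage $1,900,000 < $2,100,000 → not met
10. use-of-force policy absent → not met
11. background re-screening 1018 days ago vs limit 730 → not met
12. incident-reporting audit 397 days ago vs limit 365 → not met
Not met: 1, 2, 3, 5, 8, 9, 10, 11, 12

1, 2, 3, 5, 8, 9, 10, 11, 12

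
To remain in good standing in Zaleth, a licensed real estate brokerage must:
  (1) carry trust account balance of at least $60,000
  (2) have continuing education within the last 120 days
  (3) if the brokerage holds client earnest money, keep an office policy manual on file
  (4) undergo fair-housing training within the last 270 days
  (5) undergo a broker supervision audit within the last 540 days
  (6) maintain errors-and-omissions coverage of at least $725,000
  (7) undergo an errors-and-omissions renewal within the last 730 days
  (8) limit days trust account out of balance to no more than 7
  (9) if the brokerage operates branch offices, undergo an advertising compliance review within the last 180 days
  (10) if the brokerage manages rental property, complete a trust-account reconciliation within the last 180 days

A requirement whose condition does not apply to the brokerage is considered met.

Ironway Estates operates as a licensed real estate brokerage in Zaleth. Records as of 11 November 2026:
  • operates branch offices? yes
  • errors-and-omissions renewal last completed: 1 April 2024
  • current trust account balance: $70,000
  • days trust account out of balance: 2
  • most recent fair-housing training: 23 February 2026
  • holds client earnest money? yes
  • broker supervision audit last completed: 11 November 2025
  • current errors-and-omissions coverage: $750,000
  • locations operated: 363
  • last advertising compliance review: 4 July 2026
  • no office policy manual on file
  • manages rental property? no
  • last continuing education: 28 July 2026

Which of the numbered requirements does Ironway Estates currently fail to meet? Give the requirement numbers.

3, 7

1. trust account balance $70,000 ≥ $60,000 → met
2. continuing education 106 days ago vs limit 120 → met
3. condition 'holds client earnest money' holds; office policy manual absent → not met
4. fair-housing training 261 days ago vs limit 270 → met
5. broker supervision audit 365 days ago vs limit 540 → met
6. errors-and-omissions coverage $750,000 ≥ $725,000 → met
7. errors-and-omissions renewal 954 days ago vs limit 730 → not met
8. days trust account out of balance 2 ≤ 7 → met
9. condition 'operates branch offices' holds; advertising compliance review 130 days ago vs limit 180 → met
10. condition 'manages rental property' does not hold → requirement n/a → met
Not met: 3, 7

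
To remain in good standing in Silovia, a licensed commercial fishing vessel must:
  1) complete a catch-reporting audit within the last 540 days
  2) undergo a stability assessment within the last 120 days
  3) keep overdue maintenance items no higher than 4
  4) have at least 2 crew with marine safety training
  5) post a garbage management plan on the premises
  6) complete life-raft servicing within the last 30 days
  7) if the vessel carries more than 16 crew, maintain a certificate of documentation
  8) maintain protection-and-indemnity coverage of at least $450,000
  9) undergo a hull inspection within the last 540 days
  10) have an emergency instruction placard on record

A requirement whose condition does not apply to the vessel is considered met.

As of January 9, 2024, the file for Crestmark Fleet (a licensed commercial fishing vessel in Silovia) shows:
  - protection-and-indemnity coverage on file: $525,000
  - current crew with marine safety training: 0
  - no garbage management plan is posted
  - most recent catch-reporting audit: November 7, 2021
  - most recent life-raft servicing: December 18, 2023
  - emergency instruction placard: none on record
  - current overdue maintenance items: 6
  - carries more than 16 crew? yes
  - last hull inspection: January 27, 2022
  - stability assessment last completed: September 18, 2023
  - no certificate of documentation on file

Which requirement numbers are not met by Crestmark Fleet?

1, 3, 4, 5, 7, 9, 10

1. catch-reporting audit 793 days ago vs limit 540 → not met
2. stability assessment 113 days ago vs limit 120 → met
3. overdue maintenance items 6 > 4 → not met
4. crew with marine safety training 0 < 2 → not met
5. garbage management plan absent → not met
6. life-raft servicing 22 days ago vs limit 30 → met
7. condition 'carries more than 16 crew' holds; certificate of documentation absent → not met
8. protection-and-indemnity coverage $525,000 ≥ $450,000 → met
9. hull inspection 712 days ago vs limit 540 → not met
10. emergency instruction placard absent → not met
Not met: 1, 3, 4, 5, 7, 9, 10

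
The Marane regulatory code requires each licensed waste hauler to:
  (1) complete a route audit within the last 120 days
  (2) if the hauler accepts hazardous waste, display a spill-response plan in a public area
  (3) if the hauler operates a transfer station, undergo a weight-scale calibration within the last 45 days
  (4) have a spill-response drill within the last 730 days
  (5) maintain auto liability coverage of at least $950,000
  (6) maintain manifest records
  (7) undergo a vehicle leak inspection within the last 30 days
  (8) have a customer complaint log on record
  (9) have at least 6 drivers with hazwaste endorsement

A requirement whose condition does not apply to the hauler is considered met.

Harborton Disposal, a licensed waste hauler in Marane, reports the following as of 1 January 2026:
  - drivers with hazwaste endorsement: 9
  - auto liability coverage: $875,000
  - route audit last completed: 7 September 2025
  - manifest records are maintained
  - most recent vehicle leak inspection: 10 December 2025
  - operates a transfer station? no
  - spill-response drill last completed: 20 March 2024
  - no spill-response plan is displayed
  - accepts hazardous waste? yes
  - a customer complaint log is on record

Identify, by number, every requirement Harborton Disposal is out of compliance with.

2, 5

1. route audit 116 days ago vs limit 120 → met
2. condition 'accepts hazardous waste' holds; spill-response plan absent → not met
3. condition 'operates a transfer station' does not hold → requirement n/a → met
4. spill-response drill 652 days ago vs limit 730 → met
5. auto liability coverage $875,000 < $950,000 → not met
6. manifest records present → met
7. vehicle leak inspection 22 days ago vs limit 30 → met
8. customer complaint log present → met
9. drivers with hazwaste endorsement 9 ≥ 6 → met
Not met: 2, 5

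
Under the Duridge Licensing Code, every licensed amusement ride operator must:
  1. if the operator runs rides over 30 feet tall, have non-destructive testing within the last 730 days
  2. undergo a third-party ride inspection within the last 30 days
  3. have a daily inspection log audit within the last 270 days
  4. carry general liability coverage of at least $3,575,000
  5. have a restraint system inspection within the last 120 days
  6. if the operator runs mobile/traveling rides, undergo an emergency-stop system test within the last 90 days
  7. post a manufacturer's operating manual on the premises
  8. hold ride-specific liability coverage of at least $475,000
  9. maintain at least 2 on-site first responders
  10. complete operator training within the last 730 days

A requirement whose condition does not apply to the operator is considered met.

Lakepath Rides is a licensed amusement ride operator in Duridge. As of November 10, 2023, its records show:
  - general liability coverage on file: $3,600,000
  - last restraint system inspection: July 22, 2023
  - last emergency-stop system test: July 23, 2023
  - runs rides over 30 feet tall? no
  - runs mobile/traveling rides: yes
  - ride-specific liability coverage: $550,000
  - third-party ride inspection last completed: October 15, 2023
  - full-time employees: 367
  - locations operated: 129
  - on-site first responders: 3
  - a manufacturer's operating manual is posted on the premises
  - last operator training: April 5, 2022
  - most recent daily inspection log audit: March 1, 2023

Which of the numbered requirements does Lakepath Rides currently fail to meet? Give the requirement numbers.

6

1. condition 'runs rides over 30 feet tall' does not hold → requirement n/a → met
2. third-party ride inspection 26 days ago vs limit 30 → met
3. daily inspection log audit 254 days ago vs limit 270 → met
4. general liability coverage $3,600,000 ≥ $3,575,000 → met
5. restraint system inspection 111 days ago vs limit 120 → met
6. condition 'runs mobile/traveling rides' holds; emergency-stop system test 110 days ago vs limit 90 → not met
7. manufacturer's operating manual present → met
8. ride-specific liability coverage $550,000 ≥ $475,000 → met
9. on-site first responders 3 ≥ 2 → met
10. operator training 584 days ago vs limit 730 → met
Not met: 6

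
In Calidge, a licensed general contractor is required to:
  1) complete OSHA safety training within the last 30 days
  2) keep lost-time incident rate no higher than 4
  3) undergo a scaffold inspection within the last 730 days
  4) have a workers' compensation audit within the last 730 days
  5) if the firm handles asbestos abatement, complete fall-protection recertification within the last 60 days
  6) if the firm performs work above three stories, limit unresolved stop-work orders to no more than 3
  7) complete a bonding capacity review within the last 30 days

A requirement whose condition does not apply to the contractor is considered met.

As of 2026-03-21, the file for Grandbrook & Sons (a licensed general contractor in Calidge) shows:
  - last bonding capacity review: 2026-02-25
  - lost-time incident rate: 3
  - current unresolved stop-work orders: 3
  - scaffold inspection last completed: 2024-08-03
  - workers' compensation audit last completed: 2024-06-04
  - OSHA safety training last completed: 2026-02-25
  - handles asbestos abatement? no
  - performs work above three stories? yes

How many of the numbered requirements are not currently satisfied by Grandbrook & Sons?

0

1. OSHA safety training 24 days ago vs limit 30 → met
2. lost-time incident rate 3 ≤ 4 → met
3. scaffold inspection 595 days ago vs limit 730 → met
4. workers' compensation audit 655 days ago vs limit 730 → met
5. condition 'handles asbestos abatement' does not hold → requirement n/a → met
6. condition 'performs work above three stories' holds; unresolved stop-work orders 3 ≤ 3 → met
7. bonding capacity review 24 days ago vs limit 30 → met
Not met: 0 of 7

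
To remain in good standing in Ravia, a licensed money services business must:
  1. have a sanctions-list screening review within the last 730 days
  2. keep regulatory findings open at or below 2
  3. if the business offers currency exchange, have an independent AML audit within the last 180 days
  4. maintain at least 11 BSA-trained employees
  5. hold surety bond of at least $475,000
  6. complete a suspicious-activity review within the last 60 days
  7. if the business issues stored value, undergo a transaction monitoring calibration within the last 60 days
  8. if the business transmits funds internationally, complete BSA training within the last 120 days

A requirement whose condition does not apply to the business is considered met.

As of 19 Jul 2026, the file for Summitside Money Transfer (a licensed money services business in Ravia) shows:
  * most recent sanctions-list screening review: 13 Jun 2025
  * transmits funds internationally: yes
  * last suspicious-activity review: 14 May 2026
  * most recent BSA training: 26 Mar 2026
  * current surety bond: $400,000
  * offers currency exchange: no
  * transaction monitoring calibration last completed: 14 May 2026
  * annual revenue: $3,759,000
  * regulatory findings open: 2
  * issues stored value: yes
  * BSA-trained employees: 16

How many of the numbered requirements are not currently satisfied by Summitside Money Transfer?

3

1. sanctions-list screening review 401 days ago vs limit 730 → met
2. regulatory findings open 2 ≤ 2 → met
3. condition 'offers currency exchange' does not hold → requirement n/a → met
4. BSA-trained employees 16 ≥ 11 → met
5. surety bond $400,000 < $475,000 → not met
6. suspicious-activity review 66 days ago vs limit 60 → not met
7. condition 'issues stored value' holds; transaction monitoring calibration 66 days ago vs limit 60 → not met
8. condition 'transmits funds internationally' holds; BSA training 115 days ago vs limit 120 → met
Not met: 3 of 8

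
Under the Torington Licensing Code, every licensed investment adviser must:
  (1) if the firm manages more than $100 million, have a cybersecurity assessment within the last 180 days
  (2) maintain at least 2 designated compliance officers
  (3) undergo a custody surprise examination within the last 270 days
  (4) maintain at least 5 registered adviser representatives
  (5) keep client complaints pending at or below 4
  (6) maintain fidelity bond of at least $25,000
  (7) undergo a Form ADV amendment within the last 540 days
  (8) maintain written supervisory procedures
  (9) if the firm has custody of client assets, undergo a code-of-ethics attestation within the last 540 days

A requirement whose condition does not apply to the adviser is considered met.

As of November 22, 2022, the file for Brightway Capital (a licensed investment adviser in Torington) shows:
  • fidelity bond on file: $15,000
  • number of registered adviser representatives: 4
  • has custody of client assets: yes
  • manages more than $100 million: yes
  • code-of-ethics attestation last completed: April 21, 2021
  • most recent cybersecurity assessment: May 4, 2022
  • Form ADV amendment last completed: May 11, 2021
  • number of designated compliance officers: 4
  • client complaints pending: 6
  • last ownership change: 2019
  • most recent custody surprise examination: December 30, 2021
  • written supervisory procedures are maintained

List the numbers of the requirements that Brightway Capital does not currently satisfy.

1. condition 'manages more than $100 million' holds; cybersecurity assessment 202 days ago vs limit 180 → not met
2. designated compliance officers 4 ≥ 2 → met
3. custody surprise examination 327 days ago vs limit 270 → not met
4. registered adviser representatives 4 < 5 → not met
5. client complaints pending 6 > 4 → not met
6. fidelity bond $15,000 < $25,000 → not met
7. Form ADV amendment 560 days ago vs limit 540 → not met
8. written supervisory procedures present → met
9. condition 'has custody of client assets' holds; code-of-ethics attestation 580 days ago vs limit 540 → not met
Not met: 1, 3, 4, 5, 6, 7, 9

1, 3, 4, 5, 6, 7, 9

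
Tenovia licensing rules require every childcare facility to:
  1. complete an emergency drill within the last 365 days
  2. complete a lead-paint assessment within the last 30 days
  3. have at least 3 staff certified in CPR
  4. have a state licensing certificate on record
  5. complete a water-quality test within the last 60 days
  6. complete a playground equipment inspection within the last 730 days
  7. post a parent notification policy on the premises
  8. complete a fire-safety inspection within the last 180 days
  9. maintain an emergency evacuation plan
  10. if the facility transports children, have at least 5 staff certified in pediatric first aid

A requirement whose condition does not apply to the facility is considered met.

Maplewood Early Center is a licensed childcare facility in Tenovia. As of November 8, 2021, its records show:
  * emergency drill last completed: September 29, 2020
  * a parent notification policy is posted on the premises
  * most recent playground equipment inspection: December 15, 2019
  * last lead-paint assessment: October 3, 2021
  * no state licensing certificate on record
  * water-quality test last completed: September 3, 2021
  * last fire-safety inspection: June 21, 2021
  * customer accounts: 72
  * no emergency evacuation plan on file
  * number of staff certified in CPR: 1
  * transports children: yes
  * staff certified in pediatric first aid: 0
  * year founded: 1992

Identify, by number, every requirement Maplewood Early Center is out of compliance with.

1. emergency drill 405 days ago vs limit 365 → not met
2. lead-paint assessment 36 days ago vs limit 30 → not met
3. staff certified in CPR 1 < 3 → not met
4. state licensing certificate absent → not met
5. water-quality test 66 days ago vs limit 60 → not met
6. playground equipment inspection 694 days ago vs limit 730 → met
7. parent notification policy present → met
8. fire-safety inspection 140 days ago vs limit 180 → met
9. emergency evacuation plan absent → not met
10. condition 'transports children' holds; staff certified in pediatric first aid 0 < 5 → not met
Not met: 1, 2, 3, 4, 5, 9, 10

1, 2, 3, 4, 5, 9, 10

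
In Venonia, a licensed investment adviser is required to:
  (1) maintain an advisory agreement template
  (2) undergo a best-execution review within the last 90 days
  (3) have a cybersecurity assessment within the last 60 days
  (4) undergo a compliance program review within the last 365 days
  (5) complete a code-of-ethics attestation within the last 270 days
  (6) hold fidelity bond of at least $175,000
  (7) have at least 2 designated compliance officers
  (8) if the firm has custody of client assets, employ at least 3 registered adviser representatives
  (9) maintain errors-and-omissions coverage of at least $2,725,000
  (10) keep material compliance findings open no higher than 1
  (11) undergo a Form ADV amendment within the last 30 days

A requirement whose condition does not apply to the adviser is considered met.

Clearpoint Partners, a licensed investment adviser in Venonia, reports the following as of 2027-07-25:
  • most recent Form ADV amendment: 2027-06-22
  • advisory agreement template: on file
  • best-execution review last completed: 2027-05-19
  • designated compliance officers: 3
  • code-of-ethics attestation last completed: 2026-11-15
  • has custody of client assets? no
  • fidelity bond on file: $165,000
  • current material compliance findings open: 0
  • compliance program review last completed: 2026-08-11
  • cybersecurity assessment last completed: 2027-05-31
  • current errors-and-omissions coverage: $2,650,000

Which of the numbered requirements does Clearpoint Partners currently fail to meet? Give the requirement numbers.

1. advisory agreement template present → met
2. best-execution review 67 days ago vs limit 90 → met
3. cybersecurity assessment 55 days ago vs limit 60 → met
4. compliance program review 348 days ago vs limit 365 → met
5. code-of-ethics attestation 252 days ago vs limit 270 → met
6. fidelity bond $165,000 < $175,000 → not met
7. designated compliance officers 3 ≥ 2 → met
8. condition 'has custody of client assets' does not hold → requirement n/a → met
9. errors-and-omissions coverage $2,650,000 < $2,725,000 → not met
10. material compliance findings open 0 ≤ 1 → met
11. Form ADV amendment 33 days ago vs limit 30 → not met
Not met: 6, 9, 11

6, 9, 11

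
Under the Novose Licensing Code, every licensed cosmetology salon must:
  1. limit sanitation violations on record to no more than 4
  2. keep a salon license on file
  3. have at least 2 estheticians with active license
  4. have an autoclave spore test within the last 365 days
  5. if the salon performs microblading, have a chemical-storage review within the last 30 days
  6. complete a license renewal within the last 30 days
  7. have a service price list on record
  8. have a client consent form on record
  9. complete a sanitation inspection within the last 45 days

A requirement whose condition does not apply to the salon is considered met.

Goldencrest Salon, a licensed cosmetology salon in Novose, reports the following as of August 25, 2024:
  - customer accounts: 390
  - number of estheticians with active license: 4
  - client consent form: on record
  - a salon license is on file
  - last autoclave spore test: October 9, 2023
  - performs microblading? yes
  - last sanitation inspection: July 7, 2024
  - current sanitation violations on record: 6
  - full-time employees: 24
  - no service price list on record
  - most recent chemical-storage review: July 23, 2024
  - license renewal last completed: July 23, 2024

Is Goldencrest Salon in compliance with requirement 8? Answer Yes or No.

Yes

8. client consent form present → met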